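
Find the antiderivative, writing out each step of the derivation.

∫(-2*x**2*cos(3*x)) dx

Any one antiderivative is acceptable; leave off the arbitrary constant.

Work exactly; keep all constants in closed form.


Step 1. Integrate ∫(-2*x**2*cos(3*x)) dx by parts with u = x**2, dv = (-2*cos(3*x)) dx, so v = -2*sin(3*x)/3: now -2*x**2*sin(3*x)/3 + ∫(4*x*sin(3*x)/3) dx.
Step 2. Integrate ∫(4*x*sin(3*x)/3) dx by parts with u = x, dv = (4*sin(3*x)/3) dx, so v = -4*cos(3*x)/9: now -2*x**2*sin(3*x)/3 - 4*x*cos(3*x)/9 + ∫(4*cos(3*x)/9) dx.
Step 3. Evaluate the standard form: now -2*x**2*sin(3*x)/3 - 4*x*cos(3*x)/9 + 4*sin(3*x)/27.
Answer: -2*x**2*sin(3*x)/3 - 4*x*cos(3*x)/9 + 4*sin(3*x)/27.


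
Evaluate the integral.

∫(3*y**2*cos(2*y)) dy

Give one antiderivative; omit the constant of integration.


Answer: 3*y**2*sin(2*y)/2 + 3*y*cos(2*y)/2 - 3*sin(2*y)/4.


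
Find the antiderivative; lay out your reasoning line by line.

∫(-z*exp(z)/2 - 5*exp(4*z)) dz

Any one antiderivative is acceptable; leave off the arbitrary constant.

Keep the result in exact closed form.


Step 1. Rewrite: now ∫(-z*exp(z)/2) dz + ∫(-5*exp(4*z)) dz.
Step 2. Integrate ∫(-z*exp(z)/2) dz by parts with u = z, dv = (-exp(z)/2) dz, so v = -exp(z)/2: now -z*exp(z)/2 + ∫(exp(z)/2) dz + ∫(-5*exp(4*z)) dz.
Step 3. Evaluate the standard form: now -z*exp(z)/2 + exp(z)/2 + ∫(-5*exp(4*z)) dz.
Step 4. Evaluate the standard form: now -z*exp(z)/2 - 5*exp(4*z)/4 + exp(z)/2.
Answer: -z*exp(z)/2 - 5*exp(4*z)/4 + exp(z)/2.


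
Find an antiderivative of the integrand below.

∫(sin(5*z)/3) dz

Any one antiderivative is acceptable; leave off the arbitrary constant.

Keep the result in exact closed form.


Answer: -cos(5*z)/15.


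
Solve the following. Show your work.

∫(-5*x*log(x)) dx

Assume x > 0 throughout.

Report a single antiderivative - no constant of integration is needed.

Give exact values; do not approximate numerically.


Step 1. Integrate ∫(-5*x*log(x)) dx by parts with u = log(x), dv = (-5*x) dx, so v = -5*x**2/2 [assuming x > 0]: now -5*x**2*log(x)/2 + ∫(5*x/2) dx.
Step 2. Evaluate the standard form: now -5*x**2*log(x)/2 + 5*x**2/4.
Answer: -5*x**2*log(x)/2 + 5*x**2/4.


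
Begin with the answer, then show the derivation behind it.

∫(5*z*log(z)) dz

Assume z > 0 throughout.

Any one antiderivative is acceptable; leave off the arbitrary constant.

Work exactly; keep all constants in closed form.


The answer is 5*z**2*log(z)/2 - 5*z**2/4.
Step 1. Integrate ∫(5*z*log(z)) dz by parts with u = log(z), dv = (5*z) dz, so v = 5*z**2/2 [assuming z > 0]: now 5*z**2*log(z)/2 + ∫(-5*z/2) dz.
Step 2. Evaluate the standard form: now 5*z**2*log(z)/2 - 5*z**2/4.
Answer: 5*z**2*log(z)/2 - 5*z**2/4.


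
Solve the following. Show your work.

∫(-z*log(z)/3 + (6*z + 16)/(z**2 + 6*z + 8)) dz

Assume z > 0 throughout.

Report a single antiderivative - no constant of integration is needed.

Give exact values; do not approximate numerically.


Step 1. Rewrite: now ∫(-z*log(z)/3) dz + ∫((6*z + 16)/(z**2 + 6*z + 8)) dz.
Step 2. Integrate ∫(-z*log(z)/3) dz by parts with u = log(z), dv = (-z/3) dz, so v = -z**2/6 [assuming z > 0]: now -z**2*log(z)/6 + ∫(z/6) dz + ∫((6*z + 16)/(z**2 + 6*z + 8)) dz.
Step 3. Evaluate the standard form: now -z**2*log(z)/6 + z**2/12 + ∫((6*z + 16)/(z**2 + 6*z + 8)) dz.
Step 4. Decompose ∫((6*z + 16)/(z**2 + 6*z + 8)) dz by partial fractions, (6*z + 16)/(z**2 + 6*z + 8) = 4/(z + 4) + 2/(z + 2): now -z**2*log(z)/6 + z**2/12 + ∫(2/(z + 2)) dz + ∫(4/(z + 4)) dz.
Step 5. Evaluate the standard form [assuming z > -4]: now -z**2*log(z)/6 + z**2/12 + 4*log(z + 4) + ∫(2/(z + 2)) dz.
Step 6. Evaluate the standard form [assuming z > -2]: now -z**2*log(z)/6 + z**2/12 + 2*log(z + 2) + 4*log(z + 4).
Answer: -z**2*log(z)/6 + z**2/12 + 2*log(z + 2) + 4*log(z + 4).


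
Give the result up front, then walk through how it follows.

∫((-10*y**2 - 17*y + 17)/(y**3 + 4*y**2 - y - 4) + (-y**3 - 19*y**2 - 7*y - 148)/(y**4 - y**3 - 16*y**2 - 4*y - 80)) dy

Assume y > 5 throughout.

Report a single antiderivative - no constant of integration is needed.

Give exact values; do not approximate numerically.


The answer is -3*log(y - 5) - log(y - 1) - 4*log(y + 1) - 3*log(y + 4) + 3*atan(y/2)/2.
Step 1. Rewrite: now ∫((-10*y**2 - 17*y + 17)/(y**3 + 4*y**2 - y - 4)) dy + ∫((-y**3 - 19*y**2 - 7*y - 148)/(y**4 - y**3 - 16*y**2 - 4*y - 80)) dy.
Step 2. Decompose ∫((-y**3 - 19*y**2 - 7*y - 148)/(y**4 - y**3 - 16*y**2 - 4*y - 80)) dy by partial fractions, (-y**3 - 19*y**2 - 7*y - 148)/(y**4 - y**3 - 16*y**2 - 4*y - 80) = 3/(y**2 + 4) + 2/(y + 4) - 3/(y - 5): now ∫((-10*y**2 - 17*y + 17)/(y**3 + 4*y**2 - y - 4)) dy + ∫(-3/(y - 5)) dy + ∫(2/(y + 4)) dy + ∫(3/(y**2 + 4)) dy.
Step 3. Evaluate the standard form [assuming y > -4]: now 2*log(y + 4) + ∫((-10*y**2 - 17*y + 17)/(y**3 + 4*y**2 - y - 4)) dy + ∫(-3/(y - 5)) dy + ∫(3/(y**2 + 4)) dy.
Step 4. Evaluate the standard form [assuming y > 5]: now -3*log(y - 5) + 2*log(y + 4) + ∫((-10*y**2 - 17*y + 17)/(y**3 + 4*y**2 - y - 4)) dy + ∫(3/(y**2 + 4)) dy.
Step 5. Evaluate the standard form: now -3*log(y - 5) + 2*log(y + 4) + 3*atan(y/2)/2 + ∫((-10*y**2 - 17*y + 17)/(y**3 + 4*y**2 - y - 4)) dy.
Step 6. Decompose ∫((-10*y**2 - 17*y + 17)/(y**3 + 4*y**2 - y - 4)) dy by partial fractions, (-10*y**2 - 17*y + 17)/(y**3 + 4*y**2 - y - 4) = -5/(y + 4) - 4/(y + 1) - 1/(y - 1): now -3*log(y - 5) + 2*log(y + 4) + 3*atan(y/2)/2 + ∫(-1/(y - 1)) dy + ∫(-4/(y + 1)) dy + ∫(-5/(y + 4)) dy.
Step 7. Evaluate the standard form [assuming y > -1]: now -3*log(y - 5) - 4*log(y + 1) + 2*log(y + 4) + 3*atan(y/2)/2 + ∫(-1/(y - 1)) dy + ∫(-5/(y + 4)) dy.
Step 8. Evaluate the standard form [assuming y > 1]: now -3*log(y - 5) - log(y - 1) - 4*log(y + 1) + 2*log(y + 4) + 3*atan(y/2)/2 + ∫(-5/(y + 4)) dy.
Step 9. Evaluate the standard form [assuming y > -4]: now -3*log(y - 5) - log(y - 1) - 4*log(y + 1) - 3*log(y + 4) + 3*atan(y/2)/2.
Answer: -3*log(y - 5) - log(y - 1) - 4*log(y + 1) - 3*log(y + 4) + 3*atan(y/2)/2.


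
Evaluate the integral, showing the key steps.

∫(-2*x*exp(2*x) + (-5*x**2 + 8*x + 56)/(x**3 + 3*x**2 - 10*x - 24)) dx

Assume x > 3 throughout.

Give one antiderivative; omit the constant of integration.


Step 1. Rewrite: now ∫(-2*x*exp(2*x)) dx + ∫((-5*x**2 + 8*x + 56)/(x**3 + 3*x**2 - 10*x - 24)) dx.
Step 2. Integrate ∫(-2*x*exp(2*x)) dx by parts with u = x, dv = (-2*exp(2*x)) dx, so v = -exp(2*x): now -x*exp(2*x) + ∫((-5*x**2 + 8*x + 56)/(x**3 + 3*x**2 - 10*x - 24)) dx + ∫(exp(2*x)) dx.
Step 3. Evaluate the standard form: now -x*exp(2*x) + exp(2*x)/2 + ∫((-5*x**2 + 8*x + 56)/(x**3 + 3*x**2 - 10*x - 24)) dx.
Step 4. Decompose ∫((-5*x**2 + 8*x + 56)/(x**3 + 3*x**2 - 10*x - 24)) dx by partial fractions, (-5*x**2 + 8*x + 56)/(x**3 + 3*x**2 - 10*x - 24) = -4/(x + 4) - 2/(x + 2) + 1/(x - 3): now -x*exp(2*x) + exp(2*x)/2 + ∫(1/(x - 3)) dx + ∫(-2/(x + 2)) dx + ∫(-4/(x + 4)) dx.
Step 5. Evaluate the standard form [assuming x > -2]: now -x*exp(2*x) + exp(2*x)/2 - 2*log(x + 2) + ∫(1/(x - 3)) dx + ∫(-4/(x + 4)) dx.
Step 6. Evaluate the standard form [assuming x > 3]: now -x*exp(2*x) + exp(2*x)/2 + log(x - 3) - 2*log(x + 2) + ∫(-4/(x + 4)) dx.
Step 7. Evaluate the standard form [assuming x > -4]: now -x*exp(2*x) + exp(2*x)/2 + log(x - 3) - 2*log(x + 2) - 4*log(x + 4).
Answer: -x*exp(2*x) + exp(2*x)/2 + log(x - 3) - 2*log(x + 2) - 4*log(x + 4).


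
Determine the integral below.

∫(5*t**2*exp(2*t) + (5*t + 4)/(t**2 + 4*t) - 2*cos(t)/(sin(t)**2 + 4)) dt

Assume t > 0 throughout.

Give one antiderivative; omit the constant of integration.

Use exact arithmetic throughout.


Answer: 5*t**2*exp(2*t)/2 - 5*t*exp(2*t)/2 + 5*exp(2*t)/4 + log(t) + 4*log(t + 4) - atan(sin(t)/2).


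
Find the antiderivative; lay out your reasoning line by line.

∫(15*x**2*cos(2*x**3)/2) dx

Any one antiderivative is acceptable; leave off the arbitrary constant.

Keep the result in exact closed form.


Step 1. Substitute u = x**3, turning ∫(15*x**2*cos(2*x**3)/2) dx into ∫(5*cos(2*u)/2) du: now ∫(5*cos(2*u)/2) du.
Step 2. Evaluate the standard form: now 5*sin(2*u)/4.
Step 3. Substitute back u = x**3: now 5*sin(2*x**3)/4.
Answer: 5*sin(2*x**3)/4.


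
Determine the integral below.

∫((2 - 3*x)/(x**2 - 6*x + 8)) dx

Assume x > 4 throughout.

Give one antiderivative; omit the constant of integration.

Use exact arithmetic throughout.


Answer: -5*log(x - 4) + 2*log(x - 2).


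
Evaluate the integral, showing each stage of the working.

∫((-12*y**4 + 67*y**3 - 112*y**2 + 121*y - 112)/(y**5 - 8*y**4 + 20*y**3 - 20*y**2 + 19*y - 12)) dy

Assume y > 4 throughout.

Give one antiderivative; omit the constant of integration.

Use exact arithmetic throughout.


Step 1. Decompose ∫((-12*y**4 + 67*y**3 - 112*y**2 + 121*y - 112)/(y**5 - 8*y**4 + 20*y**3 - 20*y**2 + 19*y - 12)) dy by partial fractions, (-12*y**4 + 67*y**3 - 112*y**2 + 121*y - 112)/(y**5 - 8*y**4 + 20*y**3 - 20*y**2 + 19*y - 12) = 3/(y**2 + 1) - 4/(y - 1) - 4/(y - 3) - 4/(y - 4): now ∫(-4/(y - 4)) dy + ∫(-4/(y - 3)) dy + ∫(-4/(y - 1)) dy + ∫(3/(y**2 + 1)) dy.
Step 2. Evaluate the standard form [assuming y > 4]: now -4*log(y - 4) + ∫(-4/(y - 3)) dy + ∫(-4/(y - 1)) dy + ∫(3/(y**2 + 1)) dy.
Step 3. Evaluate the standard form [assuming y > 1]: now -4*log(y - 4) - 4*log(y - 1) + ∫(-4/(y - 3)) dy + ∫(3/(y**2 + 1)) dy.
Step 4. Evaluate the standard form [assuming y > 3]: now -4*log(y - 4) - 4*log(y - 3) - 4*log(y - 1) + ∫(3/(y**2 + 1)) dy.
Step 5. Evaluate the standard form: now -4*log(y - 4) - 4*log(y - 3) - 4*log(y - 1) + 3*atan(y).
Answer: -4*log(y - 4) - 4*log(y - 3) - 4*log(y - 1) + 3*atan(y).


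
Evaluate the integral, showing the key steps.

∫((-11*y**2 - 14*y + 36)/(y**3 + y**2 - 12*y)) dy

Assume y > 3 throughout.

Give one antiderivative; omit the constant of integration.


Step 1. Decompose ∫((-11*y**2 - 14*y + 36)/(y**3 + y**2 - 12*y)) dy by partial fractions, (-11*y**2 - 14*y + 36)/(y**3 + y**2 - 12*y) = -3/(y + 4) - 5/(y - 3) - 3/y: now ∫(-3/y) dy + ∫(-5/(y - 3)) dy + ∫(-3/(y + 4)) dy.
Step 2. Evaluate the standard form [assuming y > -4]: now -3*log(y + 4) + ∫(-3/y) dy + ∫(-5/(y - 3)) dy.
Step 3. Evaluate the standard form [assuming y > 3]: now -5*log(y - 3) - 3*log(y + 4) + ∫(-3/y) dy.
Step 4. Evaluate the standard form [assuming y > 0]: now -3*log(y) - 5*log(y - 3) - 3*log(y + 4).
Answer: -3*log(y) - 5*log(y - 3) - 3*log(y + 4).


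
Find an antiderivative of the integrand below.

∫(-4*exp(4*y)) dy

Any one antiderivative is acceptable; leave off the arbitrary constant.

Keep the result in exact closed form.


Answer: -exp(4*y).


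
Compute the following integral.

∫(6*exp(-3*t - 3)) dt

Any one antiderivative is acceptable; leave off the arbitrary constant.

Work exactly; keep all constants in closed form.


Answer: -2*exp(-3*t - 3).


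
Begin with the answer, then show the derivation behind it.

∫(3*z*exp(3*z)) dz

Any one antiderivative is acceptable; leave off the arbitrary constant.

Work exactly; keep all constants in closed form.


The answer is z*exp(3*z) - exp(3*z)/3.
Step 1. Integrate ∫(3*z*exp(3*z)) dz by parts with u = z, dv = (3*exp(3*z)) dz, so v = exp(3*z): now z*exp(3*z) + ∫(-exp(3*z)) dz.
Step 2. Evaluate the standard form: now z*exp(3*z) - exp(3*z)/3.
Answer: z*exp(3*z) - exp(3*z)/3.


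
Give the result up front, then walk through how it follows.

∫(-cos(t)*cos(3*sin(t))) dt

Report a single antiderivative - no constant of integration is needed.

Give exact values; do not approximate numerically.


The answer is -sin(3*sin(t))/3.
Step 1. Substitute u = sin(t), turning ∫(-cos(t)*cos(3*sin(t))) dt into ∫(-cos(3*u)) du: now ∫(-cos(3*u)) du.
Step 2. Evaluate the standard form: now -sin(3*u)/3.
Step 3. Substitute back u = sin(t): now -sin(3*sin(t))/3.
Answer: -sin(3*sin(t))/3.


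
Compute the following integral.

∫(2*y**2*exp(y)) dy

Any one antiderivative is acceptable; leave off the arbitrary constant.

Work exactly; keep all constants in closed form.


Answer: 2*y**2*exp(y) - 4*y*exp(y) + 4*exp(y).


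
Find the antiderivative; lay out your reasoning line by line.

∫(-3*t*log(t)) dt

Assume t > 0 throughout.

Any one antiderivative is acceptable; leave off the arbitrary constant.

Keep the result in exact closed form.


Step 1. Integrate ∫(-3*t*log(t)) dt by parts with u = log(t), dv = (-3*t) dt, so v = -3*t**2/2 [assuming t > 0]: now -3*t**2*log(t)/2 + ∫(3*t/2) dt.
Step 2. Evaluate the standard form: now -3*t**2*log(t)/2 + 3*t**2/4.
Answer: -3*t**2*log(t)/2 + 3*t**2/4.


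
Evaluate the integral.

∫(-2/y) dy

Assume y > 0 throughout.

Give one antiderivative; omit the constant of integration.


Answer: -2*log(y).


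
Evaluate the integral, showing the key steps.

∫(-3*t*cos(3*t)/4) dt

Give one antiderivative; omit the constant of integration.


Step 1. Integrate ∫(-3*t*cos(3*t)/4) dt by parts with u = t, dv = (-3*cos(3*t)/4) dt, so v = -sin(3*t)/4: now -t*sin(3*t)/4 + ∫(sin(3*t)/4) dt.
Step 2. Evaluate the standard form: now -t*sin(3*t)/4 - cos(3*t)/12.
Answer: -t*sin(3*t)/4 - cos(3*t)/12.


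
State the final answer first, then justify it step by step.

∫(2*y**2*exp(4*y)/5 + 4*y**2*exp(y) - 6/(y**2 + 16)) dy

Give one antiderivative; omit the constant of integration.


The answer is y**2*exp(4*y)/10 + 4*y**2*exp(y) - y*exp(4*y)/20 - 8*y*exp(y) + exp(4*y)/80 + 8*exp(y) - 3*atan(y/4)/2.
Step 1. Rewrite: now ∫(4*y**2*exp(y)) dy + ∫(2*y**2*exp(4*y)/5) dy + ∫(-6/(y**2 + 16)) dy.
Step 2. Evaluate the standard form: now -3*atan(y/4)/2 + ∫(4*y**2*exp(y)) dy + ∫(2*y**2*exp(4*y)/5) dy.
Step 3. Integrate ∫(2*y**2*exp(4*y)/5) dy by parts with u = y**2, dv = (2*exp(4*y)/5) dy, so v = exp(4*y)/10: now y**2*exp(4*y)/10 - 3*atan(y/4)/2 + ∫(-y*exp(4*y)/5) dy + ∫(4*y**2*exp(y)) dy.
Step 4. Integrate ∫(-y*exp(4*y)/5) dy by parts with u = y, dv = (-exp(4*y)/5) dy, so v = -exp(4*y)/20: now y**2*exp(4*y)/10 - y*exp(4*y)/20 - 3*atan(y/4)/2 + ∫(4*y**2*exp(y)) dy + ∫(exp(4*y)/20) dy.
Step 5. Evaluate the standard form: now y**2*exp(4*y)/10 - y*exp(4*y)/20 + exp(4*y)/80 - 3*atan(y/4)/2 + ∫(4*y**2*exp(y)) dy.
Step 6. Integrate ∫(4*y**2*exp(y)) dy by parts with u = y**2, dv = (4*exp(y)) dy, so v = 4*exp(y): now y**2*exp(4*y)/10 + 4*y**2*exp(y) - y*exp(4*y)/20 + exp(4*y)/80 - 3*atan(y/4)/2 + ∫(-8*y*exp(y)) dy.
Step 7. Integrate ∫(-8*y*exp(y)) dy by parts with u = y, dv = (-8*exp(y)) dy, so v = -8*exp(y): now y**2*exp(4*y)/10 + 4*y**2*exp(y) - y*exp(4*y)/20 - 8*y*exp(y) + exp(4*y)/80 - 3*atan(y/4)/2 + ∫(8*exp(y)) dy.
Step 8. Evaluate the standard form: now y**2*exp(4*y)/10 + 4*y**2*exp(y) - y*exp(4*y)/20 - 8*y*exp(y) + exp(4*y)/80 + 8*exp(y) - 3*atan(y/4)/2.
Answer: y**2*exp(4*y)/10 + 4*y**2*exp(y) - y*exp(4*y)/20 - 8*y*exp(y) + exp(4*y)/80 + 8*exp(y) - 3*atan(y/4)/2.


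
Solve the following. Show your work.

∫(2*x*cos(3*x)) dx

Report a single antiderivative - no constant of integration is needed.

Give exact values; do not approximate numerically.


Step 1. Integrate ∫(2*x*cos(3*x)) dx by parts with u = x, dv = (2*cos(3*x)) dx, so v = 2*sin(3*x)/3: now 2*x*sin(3*x)/3 + ∫(-2*sin(3*x)/3) dx.
Step 2. Evaluate the standard form: now 2*x*sin(3*x)/3 + 2*cos(3*x)/9.
Answer: 2*x*sin(3*x)/3 + 2*cos(3*x)/9.


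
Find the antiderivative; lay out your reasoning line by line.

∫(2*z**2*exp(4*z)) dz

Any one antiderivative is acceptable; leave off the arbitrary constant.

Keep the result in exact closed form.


Step 1. Integrate ∫(2*z**2*exp(4*z)) dz by parts with u = z**2, dv = (2*exp(4*z)) dz, so v = exp(4*z)/2: now z**2*exp(4*z)/2 + ∫(-z*exp(4*z)) dz.
Step 2. Integrate ∫(-z*exp(4*z)) dz by parts with u = z, dv = (-exp(4*z)) dz, so v = -exp(4*z)/4: now z**2*exp(4*z)/2 - z*exp(4*z)/4 + ∫(exp(4*z)/4) dz.
Step 3. Evaluate the standard form: now z**2*exp(4*z)/2 - z*exp(4*z)/4 + exp(4*z)/16.
Answer: z**2*exp(4*z)/2 - z*exp(4*z)/4 + exp(4*z)/16.


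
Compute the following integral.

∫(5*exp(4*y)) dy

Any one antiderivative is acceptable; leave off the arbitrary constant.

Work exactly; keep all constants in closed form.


Answer: 5*exp(4*y)/4.


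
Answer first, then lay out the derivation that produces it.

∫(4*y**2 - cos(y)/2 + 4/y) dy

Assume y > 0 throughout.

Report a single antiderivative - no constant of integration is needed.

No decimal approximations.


The answer is 4*y**3/3 + 4*log(y) - sin(y)/2.
Step 1. Rewrite: now ∫(4/y) dy + ∫(4*y**2) dy + ∫(-cos(y)/2) dy.
Step 2. Evaluate the standard form [assuming y > 0]: now 4*log(y) + ∫(4*y**2) dy + ∫(-cos(y)/2) dy.
Step 3. Evaluate the standard form: now 4*y**3/3 + 4*log(y) + ∫(-cos(y)/2) dy.
Step 4. Evaluate the standard form: now 4*y**3/3 + 4*log(y) - sin(y)/2.
Answer: 4*y**3/3 + 4*log(y) - sin(y)/2.


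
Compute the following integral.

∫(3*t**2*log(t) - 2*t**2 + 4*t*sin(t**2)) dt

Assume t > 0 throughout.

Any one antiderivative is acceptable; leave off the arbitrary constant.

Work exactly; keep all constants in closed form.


Answer: t**3*log(t) - t**3 - 2*cos(t**2).


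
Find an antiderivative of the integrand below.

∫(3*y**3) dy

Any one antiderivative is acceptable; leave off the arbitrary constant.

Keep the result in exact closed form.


Answer: 3*y**4/4.


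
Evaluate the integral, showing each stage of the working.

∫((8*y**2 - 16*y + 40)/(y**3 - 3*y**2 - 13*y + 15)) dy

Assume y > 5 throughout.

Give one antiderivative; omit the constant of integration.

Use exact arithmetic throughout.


Step 1. Decompose ∫((8*y**2 - 16*y + 40)/(y**3 - 3*y**2 - 13*y + 15)) dy by partial fractions, (8*y**2 - 16*y + 40)/(y**3 - 3*y**2 - 13*y + 15) = 5/(y + 3) - 2/(y - 1) + 5/(y - 5): now ∫(5/(y - 5)) dy + ∫(-2/(y - 1)) dy + ∫(5/(y + 3)) dy.
Step 2. Evaluate the standard form [assuming y > 1]: now -2*log(y - 1) + ∫(5/(y - 5)) dy + ∫(5/(y + 3)) dy.
Step 3. Evaluate the standard form [assuming y > -3]: now -2*log(y - 1) + 5*log(y + 3) + ∫(5/(y - 5)) dy.
Step 4. Evaluate the standard form [assuming y > 5]: now 5*log(y - 5) - 2*log(y - 1) + 5*log(y + 3).
Answer: 5*log(y - 5) - 2*log(y - 1) + 5*log(y + 3).


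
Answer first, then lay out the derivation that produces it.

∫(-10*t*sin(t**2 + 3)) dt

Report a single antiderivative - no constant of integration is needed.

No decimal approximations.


The answer is 5*cos(t**2 + 3).
Step 1. Substitute u = t**2 + 3, turning ∫(-10*t*sin(t**2 + 3)) dt into ∫(-5*sin(u)) du: now ∫(-5*sin(u)) du.
Step 2. Evaluate the standard form: now 5*cos(u).
Step 3. Substitute back u = t**2 + 3: now 5*cos(t**2 + 3).
Answer: 5*cos(t**2 + 3).


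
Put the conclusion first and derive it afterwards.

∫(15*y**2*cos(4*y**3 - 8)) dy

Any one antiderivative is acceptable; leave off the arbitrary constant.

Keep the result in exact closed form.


The answer is 5*sin(4*y**3 - 8)/4.
Step 1. Substitute u = y**3 - 2, turning ∫(15*y**2*cos(4*y**3 - 8)) dy into ∫(5*cos(4*u)) du: now ∫(5*cos(4*u)) du.
Step 2. Evaluate the standard form: now 5*sin(4*u)/4.
Step 3. Substitute back u = y**3 - 2: now 5*sin(4*y**3 - 8)/4.
Answer: 5*sin(4*y**3 - 8)/4.


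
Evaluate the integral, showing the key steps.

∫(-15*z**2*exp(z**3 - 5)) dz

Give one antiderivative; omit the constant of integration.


Step 1. Substitute u = z**3 - 5, turning ∫(-15*z**2*exp(z**3 - 5)) dz into ∫(-5*exp(u)) du: now ∫(-5*exp(u)) du.
Step 2. Evaluate the standard form: now -5*exp(u).
Step 3. Substitute back u = z**3 - 5: now -5*exp(z**3 - 5).
Answer: -5*exp(z**3 - 5).


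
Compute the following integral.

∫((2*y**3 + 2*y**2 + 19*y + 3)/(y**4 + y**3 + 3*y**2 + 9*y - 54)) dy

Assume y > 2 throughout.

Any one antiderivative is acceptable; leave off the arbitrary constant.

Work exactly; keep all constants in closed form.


Answer: log(y - 2) + log(y + 3) + atan(y/3)/3.


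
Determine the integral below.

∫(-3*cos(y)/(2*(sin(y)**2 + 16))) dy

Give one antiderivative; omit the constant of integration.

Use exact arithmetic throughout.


Answer: -3*atan(sin(y)/4)/8.


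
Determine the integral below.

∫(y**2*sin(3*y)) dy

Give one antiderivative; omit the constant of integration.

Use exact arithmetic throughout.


Answer: -y**2*cos(3*y)/3 + 2*y*sin(3*y)/9 + 2*cos(3*y)/27.


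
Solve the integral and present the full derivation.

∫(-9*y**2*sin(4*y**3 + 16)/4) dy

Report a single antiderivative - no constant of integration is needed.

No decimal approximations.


Step 1. Substitute u = y**3 + 4, turning ∫(-9*y**2*sin(4*y**3 + 16)/4) dy into ∫(-3*sin(4*u)/4) du: now ∫(-3*sin(4*u)/4) du.
Step 2. Evaluate the standard form: now 3*cos(4*u)/16.
Step 3. Substitute back u = y**3 + 4: now 3*cos(4*y**3 + 16)/16.
Answer: 3*cos(4*y**3 + 16)/16.


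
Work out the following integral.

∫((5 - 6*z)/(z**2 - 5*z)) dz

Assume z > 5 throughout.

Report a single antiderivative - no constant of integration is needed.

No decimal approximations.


Answer: -log(z) - 5*log(z - 5).


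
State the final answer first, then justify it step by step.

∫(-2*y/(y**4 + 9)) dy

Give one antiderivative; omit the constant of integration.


The answer is -atan(y**2/3)/3.
Step 1. Substitute u = y**2, turning ∫(-2*y/(y**4 + 9)) dy into ∫(-1/(u**2 + 9)) du: now ∫(-1/(u**2 + 9)) du.
Step 2. Evaluate the standard form: now -atan(u/3)/3.
Step 3. Substitute back u = y**2: now -atan(y**2/3)/3.
Answer: -atan(y**2/3)/3.


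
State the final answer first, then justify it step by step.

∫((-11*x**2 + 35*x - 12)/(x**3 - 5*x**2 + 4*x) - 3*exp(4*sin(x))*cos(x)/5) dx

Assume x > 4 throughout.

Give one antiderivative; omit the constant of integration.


The answer is -3*exp(4*sin(x))/20 - 3*log(x) - 4*log(x - 4) - 4*log(x - 1).
Step 1. Rewrite: now ∫((-11*x**2 + 35*x - 12)/(x**3 - 5*x**2 + 4*x)) dx + ∫(-3*exp(4*sin(x))*cos(x)/5) dx.
Step 2. Substitute u = sin(x), turning ∫(-3*exp(4*sin(x))*cos(x)/5) dx into ∫(-3*exp(4*u)/5) du: now ∫((-11*x**2 + 35*x - 12)/(x**3 - 5*x**2 + 4*x)) dx + ∫(-3*exp(4*u)/5) du.
Step 3. Evaluate the standard form: now -3*exp(4*u)/20 + ∫((-11*x**2 + 35*x - 12)/(x**3 - 5*x**2 + 4*x)) dx.
Step 4. Substitute back u = sin(x): now -3*exp(4*sin(x))/20 + ∫((-11*x**2 + 35*x - 12)/(x**3 - 5*x**2 + 4*x)) dx.
Step 5. Decompose ∫((-11*x**2 + 35*x - 12)/(x**3 - 5*x**2 + 4*x)) dx by partial fractions, (-11*x**2 + 35*x - 12)/(x**3 - 5*x**2 + 4*x) = -4/(x - 1) - 4/(x - 4) - 3/x: now -3*exp(4*sin(x))/20 + ∫(-3/x) dx + ∫(-4/(x - 4)) dx + ∫(-4/(x - 1)) dx.
Step 6. Evaluate the standard form [assuming x > 0]: now -3*exp(4*sin(x))/20 - 3*log(x) + ∫(-4/(x - 4)) dx + ∫(-4/(x - 1)) dx.
Step 7. Evaluate the standard form [assuming x > 1]: now -3*exp(4*sin(x))/20 - 3*log(x) - 4*log(x - 1) + ∫(-4/(x - 4)) dx.
Step 8. Evaluate the standard form [assuming x > 4]: now -3*exp(4*sin(x))/20 - 3*log(x) - 4*log(x - 4) - 4*log(x - 1).
Answer: -3*exp(4*sin(x))/20 - 3*log(x) - 4*log(x - 4) - 4*log(x - 1).


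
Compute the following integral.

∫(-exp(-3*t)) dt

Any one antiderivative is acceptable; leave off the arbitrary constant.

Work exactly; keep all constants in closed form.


Answer: exp(-3*t)/3.


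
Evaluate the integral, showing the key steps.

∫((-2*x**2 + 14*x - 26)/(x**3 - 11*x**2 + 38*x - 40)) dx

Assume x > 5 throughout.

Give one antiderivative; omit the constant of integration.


Step 1. Decompose ∫((-2*x**2 + 14*x - 26)/(x**3 - 11*x**2 + 38*x - 40)) dx by partial fractions, (-2*x**2 + 14*x - 26)/(x**3 - 11*x**2 + 38*x - 40) = -1/(x - 2) + 1/(x - 4) - 2/(x - 5): now ∫(-2/(x - 5)) dx + ∫(1/(x - 4)) dx + ∫(-1/(x - 2)) dx.
Step 2. Evaluate the standard form [assuming x > 4]: now log(x - 4) + ∫(-2/(x - 5)) dx + ∫(-1/(x - 2)) dx.
Step 3. Evaluate the standard form [assuming x > 5]: now -2*log(x - 5) + log(x - 4) + ∫(-1/(x - 2)) dx.
Step 4. Evaluate the standard form [assuming x > 2]: now -2*log(x - 5) + log(x - 4) - log(x - 2).
Answer: -2*log(x - 5) + log(x - 4) - log(x - 2).


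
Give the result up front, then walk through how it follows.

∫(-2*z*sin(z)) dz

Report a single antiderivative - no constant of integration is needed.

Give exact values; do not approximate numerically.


The answer is 2*z*cos(z) - 2*sin(z).
Step 1. Integrate ∫(-2*z*sin(z)) dz by parts with u = z, dv = (-2*sin(z)) dz, so v = 2*cos(z): now 2*z*cos(z) + ∫(-2*cos(z)) dz.
Step 2. Evaluate the standard form: now 2*z*cos(z) - 2*sin(z).
Answer: 2*z*cos(z) - 2*sin(z).


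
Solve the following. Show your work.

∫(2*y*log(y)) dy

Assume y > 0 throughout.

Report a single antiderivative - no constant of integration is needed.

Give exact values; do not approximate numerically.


Step 1. Integrate ∫(2*y*log(y)) dy by parts with u = log(y), dv = (2*y) dy, so v = y**2 [assuming y > 0]: now y**2*log(y) + ∫(-y) dy.
Step 2. Evaluate the standard form: now y**2*log(y) - y**2/2.
Answer: y**2*log(y) - y**2/2.


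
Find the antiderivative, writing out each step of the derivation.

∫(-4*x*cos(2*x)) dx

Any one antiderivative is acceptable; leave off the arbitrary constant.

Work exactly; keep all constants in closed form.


Step 1. Integrate ∫(-4*x*cos(2*x)) dx by parts with u = x, dv = (-4*cos(2*x)) dx, so v = -2*sin(2*x): now -2*x*sin(2*x) + ∫(2*sin(2*x)) dx.
Step 2. Evaluate the standard form: now -2*x*sin(2*x) - cos(2*x).
Answer: -2*x*sin(2*x) - cos(2*x).


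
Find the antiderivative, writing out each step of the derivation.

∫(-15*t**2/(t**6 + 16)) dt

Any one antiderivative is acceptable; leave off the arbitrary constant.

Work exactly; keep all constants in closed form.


Step 1. Substitute u = t**3, turning ∫(-15*t**2/(t**6 + 16)) dt into ∫(-5/(u**2 + 16)) du: now ∫(-5/(u**2 + 16)) du.
Step 2. Evaluate the standard form: now -5*atan(u/4)/4.
Step 3. Substitute back u = t**3: now -5*atan(t**3/4)/4.
Answer: -5*atan(t**3/4)/4.


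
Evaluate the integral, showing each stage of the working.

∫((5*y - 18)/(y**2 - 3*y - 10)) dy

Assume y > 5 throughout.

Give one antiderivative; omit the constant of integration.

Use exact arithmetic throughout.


Step 1. Decompose ∫((5*y - 18)/(y**2 - 3*y - 10)) dy by partial fractions, (5*y - 18)/(y**2 - 3*y - 10) = 4/(y + 2) + 1/(y - 5): now ∫(1/(y - 5)) dy + ∫(4/(y + 2)) dy.
Step 2. Evaluate the standard form [assuming y > -2]: now 4*log(y + 2) + ∫(1/(y - 5)) dy.
Step 3. Evaluate the standard form [assuming y > 5]: now log(y - 5) + 4*log(y + 2).
Answer: log(y - 5) + 4*log(y + 2).


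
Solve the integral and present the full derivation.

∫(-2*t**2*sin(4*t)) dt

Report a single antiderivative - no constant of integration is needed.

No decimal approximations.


Step 1. Integrate ∫(-2*t**2*sin(4*t)) dt by parts with u = t**2, dv = (-2*sin(4*t)) dt, so v = cos(4*t)/2: now t**2*cos(4*t)/2 + ∫(-t*cos(4*t)) dt.
Step 2. Integrate ∫(-t*cos(4*t)) dt by parts with u = t, dv = (-cos(4*t)) dt, so v = -sin(4*t)/4: now t**2*cos(4*t)/2 - t*sin(4*t)/4 + ∫(sin(4*t)/4) dt.
Step 3. Evaluate the standard form: now t**2*cos(4*t)/2 - t*sin(4*t)/4 - cos(4*t)/16.
Answer: t**2*cos(4*t)/2 - t*sin(4*t)/4 - cos(4*t)/16.


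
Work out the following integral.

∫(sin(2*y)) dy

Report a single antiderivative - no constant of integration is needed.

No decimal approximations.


Answer: -cos(2*y)/2.


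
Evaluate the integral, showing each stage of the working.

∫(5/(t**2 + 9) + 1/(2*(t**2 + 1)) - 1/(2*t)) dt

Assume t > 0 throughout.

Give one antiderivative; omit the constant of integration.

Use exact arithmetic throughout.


Step 1. Rewrite: now ∫(-1/(2*t)) dt + ∫(1/(2*(t**2 + 1))) dt + ∫(5/(t**2 + 9)) dt.
Step 2. Evaluate the standard form: now atan(t)/2 + ∫(-1/(2*t)) dt + ∫(5/(t**2 + 9)) dt.
Step 3. Evaluate the standard form: now 5*atan(t/3)/3 + atan(t)/2 + ∫(-1/(2*t)) dt.
Step 4. Evaluate the standard form [assuming t > 0]: now -log(t)/2 + 5*atan(t/3)/3 + atan(t)/2.
Answer: -log(t)/2 + 5*atan(t/3)/3 + atan(t)/2.


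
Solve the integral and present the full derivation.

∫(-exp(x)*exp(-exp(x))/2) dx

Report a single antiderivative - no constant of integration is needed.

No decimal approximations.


Step 1. Substitute u = exp(x), turning ∫(-exp(x)*exp(-exp(x))/2) dx into ∫(-exp(-u)/2) du: now ∫(-exp(-u)/2) du.
Step 2. Evaluate the standard form: now exp(-u)/2.
Step 3. Substitute back u = exp(x): now exp(-exp(x))/2.
Answer: exp(-exp(x))/2.


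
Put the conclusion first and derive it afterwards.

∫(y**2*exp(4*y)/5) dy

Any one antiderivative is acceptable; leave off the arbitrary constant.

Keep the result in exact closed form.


The answer is y**2*exp(4*y)/20 - y*exp(4*y)/40 + exp(4*y)/160.
Step 1. Integrate ∫(y**2*exp(4*y)/5) dy by parts with u = y**2, dv = (exp(4*y)/5) dy, so v = exp(4*y)/20: now y**2*exp(4*y)/20 + ∫(-y*exp(4*y)/10) dy.
Step 2. Integrate ∫(-y*exp(4*y)/10) dy by parts with u = y, dv = (-exp(4*y)/10) dy, so v = -exp(4*y)/40: now y**2*exp(4*y)/20 - y*exp(4*y)/40 + ∫(exp(4*y)/40) dy.
Step 3. Evaluate the standard form: now y**2*exp(4*y)/20 - y*exp(4*y)/40 + exp(4*y)/160.
Answer: y**2*exp(4*y)/20 - y*exp(4*y)/40 + exp(4*y)/160.


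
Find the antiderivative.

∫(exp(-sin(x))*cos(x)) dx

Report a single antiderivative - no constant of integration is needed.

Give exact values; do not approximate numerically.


Answer: -exp(-sin(x)).


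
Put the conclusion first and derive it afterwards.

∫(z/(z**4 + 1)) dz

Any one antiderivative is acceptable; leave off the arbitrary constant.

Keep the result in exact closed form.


The answer is atan(z**2)/2.
Step 1. Substitute u = z**2, turning ∫(z/(z**4 + 1)) dz into ∫(1/(2*(u**2 + 1))) du: now ∫(1/(2*(u**2 + 1))) du.
Step 2. Evaluate the standard form: now atan(u)/2.
Step 3. Substitute back u = z**2: now atan(z**2)/2.
Answer: atan(z**2)/2.


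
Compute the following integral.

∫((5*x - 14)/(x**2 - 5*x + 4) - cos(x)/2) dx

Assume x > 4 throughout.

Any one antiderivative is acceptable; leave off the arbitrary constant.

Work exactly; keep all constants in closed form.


Answer: 2*log(x - 4) + 3*log(x - 1) - sin(x)/2.


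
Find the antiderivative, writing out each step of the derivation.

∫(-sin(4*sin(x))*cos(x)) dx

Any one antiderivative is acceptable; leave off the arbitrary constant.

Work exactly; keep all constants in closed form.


Step 1. Substitute u = sin(x), turning ∫(-sin(4*sin(x))*cos(x)) dx into ∫(-sin(4*u)) du: now ∫(-sin(4*u)) du.
Step 2. Evaluate the standard form: now cos(4*u)/4.
Step 3. Substitute back u = sin(x): now cos(4*sin(x))/4.
Answer: cos(4*sin(x))/4.


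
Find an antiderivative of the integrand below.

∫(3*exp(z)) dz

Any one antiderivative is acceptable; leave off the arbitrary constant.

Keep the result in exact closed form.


Answer: 3*exp(z).


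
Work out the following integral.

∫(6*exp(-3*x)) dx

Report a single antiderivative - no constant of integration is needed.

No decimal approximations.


Answer: -2*exp(-3*x).


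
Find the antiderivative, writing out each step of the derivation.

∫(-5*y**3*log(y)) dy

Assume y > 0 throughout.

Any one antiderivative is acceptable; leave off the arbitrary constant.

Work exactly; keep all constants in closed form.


Step 1. Integrate ∫(-5*y**3*log(y)) dy by parts with u = log(y), dv = (-5*y**3) dy, so v = -5*y**4/4 [assuming y > 0]: now -5*y**4*log(y)/4 + ∫(5*y**3/4) dy.
Step 2. Evaluate the standard form: now -5*y**4*log(y)/4 + 5*y**4/16.
Answer: -5*y**4*log(y)/4 + 5*y**4/16.


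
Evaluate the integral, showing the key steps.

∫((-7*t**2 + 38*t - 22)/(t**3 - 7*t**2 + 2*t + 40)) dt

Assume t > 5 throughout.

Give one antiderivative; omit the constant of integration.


Step 1. Decompose ∫((-7*t**2 + 38*t - 22)/(t**3 - 7*t**2 + 2*t + 40)) dt by partial fractions, (-7*t**2 + 38*t - 22)/(t**3 - 7*t**2 + 2*t + 40) = -3/(t + 2) - 3/(t - 4) - 1/(t - 5): now ∫(-1/(t - 5)) dt + ∫(-3/(t - 4)) dt + ∫(-3/(t + 2)) dt.
Step 2. Evaluate the standard form [assuming t > -2]: now -3*log(t + 2) + ∫(-1/(t - 5)) dt + ∫(-3/(t - 4)) dt.
Step 3. Evaluate the standard form [assuming t > 5]: now -log(t - 5) - 3*log(t + 2) + ∫(-3/(t - 4)) dt.
Step 4. Evaluate the standard form [assuming t > 4]: now -log(t - 5) - 3*log(t - 4) - 3*log(t + 2).
Answer: -log(t - 5) - 3*log(t - 4) - 3*log(t + 2).


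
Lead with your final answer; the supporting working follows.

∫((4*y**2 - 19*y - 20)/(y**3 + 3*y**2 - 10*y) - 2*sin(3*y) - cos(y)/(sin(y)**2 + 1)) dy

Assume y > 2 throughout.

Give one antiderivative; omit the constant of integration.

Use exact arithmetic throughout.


The answer is 2*log(y) - 3*log(y - 2) + 5*log(y + 5) + 2*cos(3*y)/3 - atan(sin(y)).
Step 1. Rewrite: now ∫(-cos(y)/(sin(y)**2 + 1)) dy + ∫((4*y**2 - 19*y - 20)/(y**3 + 3*y**2 - 10*y)) dy + ∫(-2*sin(3*y)) dy.
Step 2. Evaluate the standard form: now 2*cos(3*y)/3 + ∫(-cos(y)/(sin(y)**2 + 1)) dy + ∫((4*y**2 - 19*y - 20)/(y**3 + 3*y**2 - 10*y)) dy.
Step 3. Substitute u = sin(y), turning ∫(-cos(y)/(sin(y)**2 + 1)) dy into ∫(-1/(u**2 + 1)) du: now 2*cos(3*y)/3 + ∫((4*y**2 - 19*y - 20)/(y**3 + 3*y**2 - 10*y)) dy + ∫(-1/(u**2 + 1)) du.
Step 4. Evaluate the standard form: now 2*cos(3*y)/3 - atan(u) + ∫((4*y**2 - 19*y - 20)/(y**3 + 3*y**2 - 10*y)) dy.
Step 5. Substitute back u = sin(y): now 2*cos(3*y)/3 - atan(sin(y)) + ∫((4*y**2 - 19*y - 20)/(y**3 + 3*y**2 - 10*y)) dy.
Step 6. Decompose ∫((4*y**2 - 19*y - 20)/(y**3 + 3*y**2 - 10*y)) dy by partial fractions, (4*y**2 - 19*y - 20)/(y**3 + 3*y**2 - 10*y) = 5/(y + 5) - 3/(y - 2) + 2/y: now 2*cos(3*y)/3 - atan(sin(y)) + ∫(2/y) dy + ∫(-3/(y - 2)) dy + ∫(5/(y + 5)) dy.
Step 7. Evaluate the standard form [assuming y > 0]: now 2*log(y) + 2*cos(3*y)/3 - atan(sin(y)) + ∫(-3/(y - 2)) dy + ∫(5/(y + 5)) dy.
Step 8. Evaluate the standard form [assuming y > -5]: now 2*log(y) + 5*log(y + 5) + 2*cos(3*y)/3 - atan(sin(y)) + ∫(-3/(y - 2)) dy.
Step 9. Evaluate the standard form [assuming y > 2]: now 2*log(y) - 3*log(y - 2) + 5*log(y + 5) + 2*cos(3*y)/3 - atan(sin(y)).
Answer: 2*log(y) - 3*log(y - 2) + 5*log(y + 5) + 2*cos(3*y)/3 - atan(sin(y)).


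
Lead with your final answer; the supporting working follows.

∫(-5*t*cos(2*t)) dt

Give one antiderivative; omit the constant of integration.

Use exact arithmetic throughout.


The answer is -5*t*sin(2*t)/2 - 5*cos(2*t)/4.
Step 1. Integrate ∫(-5*t*cos(2*t)) dt by parts with u = t, dv = (-5*cos(2*t)) dt, so v = -5*sin(2*t)/2: now -5*t*sin(2*t)/2 + ∫(5*sin(2*t)/2) dt.
Step 2. Evaluate the standard form: now -5*t*sin(2*t)/2 - 5*cos(2*t)/4.
Answer: -5*t*sin(2*t)/2 - 5*cos(2*t)/4.


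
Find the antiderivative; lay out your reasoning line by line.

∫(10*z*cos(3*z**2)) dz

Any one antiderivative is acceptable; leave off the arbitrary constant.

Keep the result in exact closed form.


Step 1. Substitute u = z**2, turning ∫(10*z*cos(3*z**2)) dz into ∫(5*cos(3*u)) du: now ∫(5*cos(3*u)) du.
Step 2. Evaluate the standard form: now 5*sin(3*u)/3.
Step 3. Substitute back u = z**2: now 5*sin(3*z**2)/3.
Answer: 5*sin(3*z**2)/3.


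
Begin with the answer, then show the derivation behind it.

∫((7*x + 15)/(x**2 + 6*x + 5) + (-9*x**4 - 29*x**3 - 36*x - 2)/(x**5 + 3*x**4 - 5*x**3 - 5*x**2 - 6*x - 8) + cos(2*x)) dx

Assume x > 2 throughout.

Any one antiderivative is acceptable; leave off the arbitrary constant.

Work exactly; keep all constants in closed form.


The answer is -5*log(x - 2) - log(x + 1) - log(x + 4) + 5*log(x + 5) + sin(2*x)/2 + atan(x).
Step 1. Rewrite: now ∫((7*x + 15)/(x**2 + 6*x + 5)) dx + ∫((-9*x**4 - 29*x**3 - 36*x - 2)/(x**5 + 3*x**4 - 5*x**3 - 5*x**2 - 6*x - 8)) dx + ∫(cos(2*x)) dx.
Step 2. Decompose ∫((7*x + 15)/(x**2 + 6*x + 5)) dx by partial fractions, (7*x + 15)/(x**2 + 6*x + 5) = 5/(x + 5) + 2/(x + 1): now ∫((-9*x**4 - 29*x**3 - 36*x - 2)/(x**5 + 3*x**4 - 5*x**3 - 5*x**2 - 6*x - 8)) dx + ∫(2/(x + 1)) dx + ∫(5/(x + 5)) dx + ∫(cos(2*x)) dx.
Step 3. Evaluate the standard form [assuming x > -5]: now 5*log(x + 5) + ∫((-9*x**4 - 29*x**3 - 36*x - 2)/(x**5 + 3*x**4 - 5*x**3 - 5*x**2 - 6*x - 8)) dx + ∫(2/(x + 1)) dx + ∫(cos(2*x)) dx.
Step 4. Evaluate the standard form [assuming x > -1]: now 2*log(x + 1) + 5*log(x + 5) + ∫((-9*x**4 - 29*x**3 - 36*x - 2)/(x**5 + 3*x**4 - 5*x**3 - 5*x**2 - 6*x - 8)) dx + ∫(cos(2*x)) dx.
Step 5. Evaluate the standard form: now 2*log(x + 1) + 5*log(x + 5) + sin(2*x)/2 + ∫((-9*x**4 - 29*x**3 - 36*x - 2)/(x**5 + 3*x**4 - 5*x**3 - 5*x**2 - 6*x - 8)) dx.
Step 6. Decompose ∫((-9*x**4 - 29*x**3 - 36*x - 2)/(x**5 + 3*x**4 - 5*x**3 - 5*x**2 - 6*x - 8)) dx by partial fractions, (-9*x**4 - 29*x**3 - 36*x - 2)/(x**5 + 3*x**4 - 5*x**3 - 5*x**2 - 6*x - 8) = 1/(x**2 + 1) - 1/(x + 4) - 3/(x + 1) - 5/(x - 2): now 2*log(x + 1) + 5*log(x + 5) + sin(2*x)/2 + ∫(-5/(x - 2)) dx + ∫(-3/(x + 1)) dx + ∫(-1/(x + 4)) dx + ∫(1/(x**2 + 1)) dx.
Step 7. Evaluate the standard form [assuming x > -4]: now 2*log(x + 1) - log(x + 4) + 5*log(x + 5) + sin(2*x)/2 + ∫(-5/(x - 2)) dx + ∫(-3/(x + 1)) dx + ∫(1/(x**2 + 1)) dx.
Step 8. Evaluate the standard form [assuming x > 2]: now -5*log(x - 2) + 2*log(x + 1) - log(x + 4) + 5*log(x + 5) + sin(2*x)/2 + ∫(-3/(x + 1)) dx + ∫(1/(x**2 + 1)) dx.
Step 9. Evaluate the standard form [assuming x > -1]: now -5*log(x - 2) - log(x + 1) - log(x + 4) + 5*log(x + 5) + sin(2*x)/2 + ∫(1/(x**2 + 1)) dx.
Step 10. Evaluate the standard form: now -5*log(x - 2) - log(x + 1) - log(x + 4) + 5*log(x + 5) + sin(2*x)/2 + atan(x).
Answer: -5*log(x - 2) - log(x + 1) - log(x + 4) + 5*log(x + 5) + sin(2*x)/2 + atan(x).


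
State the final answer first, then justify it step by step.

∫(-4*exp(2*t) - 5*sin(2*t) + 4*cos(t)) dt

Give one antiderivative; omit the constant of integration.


The answer is -2*exp(2*t) + 4*sin(t) + 5*cos(2*t)/2.
Step 1. Rewrite: now ∫(-4*exp(2*t)) dt + ∫(-5*sin(2*t)) dt + ∫(4*cos(t)) dt.
Step 2. Evaluate the standard form: now 5*cos(2*t)/2 + ∫(-4*exp(2*t)) dt + ∫(4*cos(t)) dt.
Step 3. Evaluate the standard form: now -2*exp(2*t) + 5*cos(2*t)/2 + ∫(4*cos(t)) dt.
Step 4. Evaluate the standard form: now -2*exp(2*t) + 4*sin(t) + 5*cos(2*t)/2.
Answer: -2*exp(2*t) + 4*sin(t) + 5*cos(2*t)/2.


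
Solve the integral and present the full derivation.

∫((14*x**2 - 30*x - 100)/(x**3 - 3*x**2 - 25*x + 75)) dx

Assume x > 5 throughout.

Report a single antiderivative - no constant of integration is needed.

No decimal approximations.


Step 1. Decompose ∫((14*x**2 - 30*x - 100)/(x**3 - 3*x**2 - 25*x + 75)) dx by partial fractions, (14*x**2 - 30*x - 100)/(x**3 - 3*x**2 - 25*x + 75) = 5/(x + 5) + 4/(x - 3) + 5/(x - 5): now ∫(5/(x - 5)) dx + ∫(4/(x - 3)) dx + ∫(5/(x + 5)) dx.
Step 2. Evaluate the standard form [assuming x > 3]: now 4*log(x - 3) + ∫(5/(x - 5)) dx + ∫(5/(x + 5)) dx.
Step 3. Evaluate the standard form [assuming x > -5]: now 4*log(x - 3) + 5*log(x + 5) + ∫(5/(x - 5)) dx.
Step 4. Evaluate the standard form [assuming x > 5]: now 5*log(x - 5) + 4*log(x - 3) + 5*log(x + 5).
Answer: 5*log(x - 5) + 4*log(x - 3) + 5*log(x + 5).


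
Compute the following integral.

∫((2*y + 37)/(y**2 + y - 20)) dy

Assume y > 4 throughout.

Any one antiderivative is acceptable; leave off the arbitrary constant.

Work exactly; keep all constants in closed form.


Answer: 5*log(y - 4) - 3*log(y + 5).


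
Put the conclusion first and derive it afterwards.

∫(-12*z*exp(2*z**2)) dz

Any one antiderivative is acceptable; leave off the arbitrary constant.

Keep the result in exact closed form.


The answer is -3*exp(2*z**2).
Step 1. Substitute u = z**2, turning ∫(-12*z*exp(2*z**2)) dz into ∫(-6*exp(2*u)) du: now ∫(-6*exp(2*u)) du.
Step 2. Evaluate the standard form: now -3*exp(2*u).
Step 3. Substitute back u = z**2: now -3*exp(2*z**2).
Answer: -3*exp(2*z**2).


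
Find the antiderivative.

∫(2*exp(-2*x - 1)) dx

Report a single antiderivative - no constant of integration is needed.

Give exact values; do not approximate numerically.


Answer: -exp(-2*x - 1).


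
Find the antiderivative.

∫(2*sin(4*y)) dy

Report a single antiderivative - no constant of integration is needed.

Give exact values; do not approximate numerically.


Answer: -cos(4*y)/2.
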